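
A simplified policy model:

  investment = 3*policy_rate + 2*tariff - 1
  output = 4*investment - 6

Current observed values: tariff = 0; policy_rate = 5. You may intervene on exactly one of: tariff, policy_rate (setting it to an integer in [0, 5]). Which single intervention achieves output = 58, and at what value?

set tariff = 1

Intervening on tariff: with other inputs at their observed values, output = 8*tariff + 50. Solving for 58 gives tariff = 1, within [0, 5].
Intervening on policy_rate: output = 12*policy_rate - 10. Reaching 58 requires policy_rate = 17/3, not an integer.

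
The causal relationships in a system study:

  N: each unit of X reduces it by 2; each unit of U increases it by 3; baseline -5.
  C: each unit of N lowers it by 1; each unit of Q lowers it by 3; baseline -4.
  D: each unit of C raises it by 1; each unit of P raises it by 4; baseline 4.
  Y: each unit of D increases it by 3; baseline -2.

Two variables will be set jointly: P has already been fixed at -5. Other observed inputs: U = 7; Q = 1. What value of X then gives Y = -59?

X = 10

With P held at -5:
Substituting into the N equation gives N = -2*X + 16.
Substituting into the C equation gives C = 2*X - 23.
So D = 2*X - 39.
Y becomes 6*X - 119.
Solve 6*X - 119 = -59: X = (-59 + 119) / 6 = 10.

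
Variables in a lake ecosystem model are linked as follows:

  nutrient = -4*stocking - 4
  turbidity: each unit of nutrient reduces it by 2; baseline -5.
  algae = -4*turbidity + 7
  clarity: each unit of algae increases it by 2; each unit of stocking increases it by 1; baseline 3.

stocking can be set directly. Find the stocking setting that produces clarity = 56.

Substituting into the turbidity equation gives turbidity = 8*stocking + 3.
This gives algae = -32*stocking - 5.
So clarity = -63*stocking - 7.
Solve -63*stocking - 7 = 56: stocking = (56 + 7) / -63 = -1.

stocking = -1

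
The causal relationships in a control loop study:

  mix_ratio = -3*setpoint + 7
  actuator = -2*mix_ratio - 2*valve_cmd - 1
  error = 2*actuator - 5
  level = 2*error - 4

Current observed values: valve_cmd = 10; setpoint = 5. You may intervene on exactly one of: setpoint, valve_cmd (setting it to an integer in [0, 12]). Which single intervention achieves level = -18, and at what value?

set valve_cmd = 8

Intervening on setpoint: level = 24*setpoint - 154. Reaching -18 requires setpoint = 17/3, not an integer.
Intervening on valve_cmd: with other inputs at their observed values, level = -8*valve_cmd + 46. Solving for -18 gives valve_cmd = 8, within [0, 12].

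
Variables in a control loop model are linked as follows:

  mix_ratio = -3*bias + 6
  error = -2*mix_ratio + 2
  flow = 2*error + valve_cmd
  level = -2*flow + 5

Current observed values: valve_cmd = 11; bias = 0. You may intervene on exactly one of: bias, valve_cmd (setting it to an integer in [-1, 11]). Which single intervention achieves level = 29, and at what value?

set valve_cmd = 8

Intervening on bias: level = -24*bias + 23. Reaching 29 requires bias = -1/4, not an integer.
Intervening on valve_cmd: with other inputs at their observed values, level = -2*valve_cmd + 45. Solving for 29 gives valve_cmd = 8, within [-1, 11].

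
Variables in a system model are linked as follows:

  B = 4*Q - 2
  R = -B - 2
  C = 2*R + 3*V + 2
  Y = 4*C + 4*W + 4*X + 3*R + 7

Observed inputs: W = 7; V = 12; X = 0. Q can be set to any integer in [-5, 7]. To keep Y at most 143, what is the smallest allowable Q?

Q = 1

Substituting into the R equation gives R = -4*Q.
Substituting into the C equation gives C = -8*Q + 38.
Substituting into the Y equation gives Y = -44*Q + 187.
Require -44*Q + 187 ≤ 143, so Q ≥ 1.
The smallest integer in [-5, 7] satisfying this is 1.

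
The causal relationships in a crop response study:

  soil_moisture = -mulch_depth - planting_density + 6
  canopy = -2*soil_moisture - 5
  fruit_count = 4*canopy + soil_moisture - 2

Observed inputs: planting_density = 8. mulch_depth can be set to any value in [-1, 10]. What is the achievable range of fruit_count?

-15 to 62

Substituting into the soil_moisture equation gives soil_moisture = -mulch_depth - 2.
Substituting into the canopy equation gives canopy = 2*mulch_depth - 1.
So fruit_count = 7*mulch_depth - 8.
Linear in mulch_depth, so extremes are at the endpoints: mulch_depth = -1 gives fruit_count = -15; mulch_depth = 10 gives fruit_count = 62.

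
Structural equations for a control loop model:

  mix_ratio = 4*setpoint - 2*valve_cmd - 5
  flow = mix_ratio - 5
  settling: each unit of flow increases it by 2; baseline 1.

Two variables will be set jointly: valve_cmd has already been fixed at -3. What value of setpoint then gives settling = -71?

With valve_cmd held at -3:
Substituting into the mix_ratio equation gives mix_ratio = 4*setpoint + 1.
Substituting into the flow equation gives flow = 4*setpoint - 4.
Substituting into the settling equation gives settling = 8*setpoint - 7.
Solve 8*setpoint - 7 = -71: setpoint = (-71 + 7) / 8 = -8.

setpoint = -8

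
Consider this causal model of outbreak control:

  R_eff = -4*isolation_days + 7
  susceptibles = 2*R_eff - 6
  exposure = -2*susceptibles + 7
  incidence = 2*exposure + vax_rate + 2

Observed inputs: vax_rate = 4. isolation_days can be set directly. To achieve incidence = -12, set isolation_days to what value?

isolation_days = 0

Substituting into the susceptibles equation gives susceptibles = -8*isolation_days + 8.
So exposure = 16*isolation_days - 9.
Substituting into the incidence equation gives incidence = 32*isolation_days - 12.
Solve 32*isolation_days - 12 = -12: isolation_days = (-12 + 12) / 32 = 0.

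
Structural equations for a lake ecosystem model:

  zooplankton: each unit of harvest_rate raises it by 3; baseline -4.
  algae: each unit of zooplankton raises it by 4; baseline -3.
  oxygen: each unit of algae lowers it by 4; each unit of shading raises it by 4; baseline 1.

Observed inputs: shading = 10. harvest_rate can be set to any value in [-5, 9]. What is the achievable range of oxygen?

-315 to 357

Substituting into the algae equation gives algae = 12*harvest_rate - 19.
Substituting into the oxygen equation gives oxygen = -48*harvest_rate + 117.
Linear in harvest_rate, so extremes are at the endpoints: harvest_rate = -5 gives oxygen = 357; harvest_rate = 9 gives oxygen = -315.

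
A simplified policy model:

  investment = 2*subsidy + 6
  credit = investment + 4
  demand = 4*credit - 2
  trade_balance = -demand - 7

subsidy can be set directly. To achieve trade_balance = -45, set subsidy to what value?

Substituting into the credit equation gives credit = 2*subsidy + 10.
Substituting into the demand equation gives demand = 8*subsidy + 38.
Substituting into the trade_balance equation gives trade_balance = -8*subsidy - 45.
Solve -8*subsidy - 45 = -45: subsidy = (-45 + 45) / -8 = 0.

subsidy = 0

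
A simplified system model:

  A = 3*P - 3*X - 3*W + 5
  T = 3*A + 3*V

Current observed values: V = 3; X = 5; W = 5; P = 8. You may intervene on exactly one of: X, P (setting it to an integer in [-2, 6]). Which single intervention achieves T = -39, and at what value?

set P = 3

Intervening on X: T = -9*X + 51. Reaching -39 requires X = 10, outside [-2, 6].
Intervening on P: with other inputs at their observed values, T = 9*P - 66. Solving for -39 gives P = 3, within [-2, 6].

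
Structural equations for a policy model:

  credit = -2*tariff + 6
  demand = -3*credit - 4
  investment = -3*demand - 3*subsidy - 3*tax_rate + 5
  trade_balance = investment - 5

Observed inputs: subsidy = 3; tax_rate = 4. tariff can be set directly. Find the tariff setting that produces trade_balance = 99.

tariff = -3

Substituting into the demand equation gives demand = 6*tariff - 22.
Substituting into the investment equation gives investment = -18*tariff + 50.
This gives trade_balance = -18*tariff + 45.
Solve -18*tariff + 45 = 99: tariff = (99 - 45) / -18 = -3.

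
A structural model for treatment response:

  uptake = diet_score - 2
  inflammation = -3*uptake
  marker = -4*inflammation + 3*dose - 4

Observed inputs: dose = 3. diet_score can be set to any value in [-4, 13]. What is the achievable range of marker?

-67 to 137

Substituting into the inflammation equation gives inflammation = -3*diet_score + 6.
Substituting into the marker equation gives marker = 12*diet_score - 19.
Linear in diet_score, so extremes are at the endpoints: diet_score = -4 gives marker = -67; diet_score = 13 gives marker = 137.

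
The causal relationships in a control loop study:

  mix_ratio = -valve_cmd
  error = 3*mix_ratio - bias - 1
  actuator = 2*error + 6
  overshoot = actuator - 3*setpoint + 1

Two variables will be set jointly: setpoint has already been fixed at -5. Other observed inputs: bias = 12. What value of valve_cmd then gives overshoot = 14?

valve_cmd = -3

With setpoint held at -5:
Substituting into the error equation gives error = -3*valve_cmd - 13.
So actuator = -6*valve_cmd - 20.
Substituting into the overshoot equation gives overshoot = -6*valve_cmd - 4.
Solve -6*valve_cmd - 4 = 14: valve_cmd = (14 + 4) / -6 = -3.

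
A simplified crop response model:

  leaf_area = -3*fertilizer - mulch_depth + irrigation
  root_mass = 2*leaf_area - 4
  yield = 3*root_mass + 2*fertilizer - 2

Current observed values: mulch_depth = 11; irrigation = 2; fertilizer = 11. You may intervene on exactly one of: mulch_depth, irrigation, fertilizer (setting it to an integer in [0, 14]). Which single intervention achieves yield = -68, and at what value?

set fertilizer = 0

Intervening on mulch_depth: yield = -6*mulch_depth - 178. Reaching -68 requires mulch_depth = -55/3, not an integer.
Intervening on irrigation: yield = 6*irrigation - 256. Reaching -68 requires irrigation = 94/3, not an integer.
Intervening on fertilizer: with other inputs at their observed values, yield = -16*fertilizer - 68. Solving for -68 gives fertilizer = 0, within [0, 14].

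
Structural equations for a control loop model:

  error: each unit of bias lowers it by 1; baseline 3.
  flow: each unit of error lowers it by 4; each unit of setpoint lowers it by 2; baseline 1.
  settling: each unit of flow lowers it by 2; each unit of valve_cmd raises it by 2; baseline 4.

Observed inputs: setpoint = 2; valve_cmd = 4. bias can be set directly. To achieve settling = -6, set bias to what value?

Substituting into the flow equation gives flow = 4*bias - 15.
Substituting into the settling equation gives settling = -8*bias + 42.
Solve -8*bias + 42 = -6: bias = (-6 - 42) / -8 = 6.

bias = 6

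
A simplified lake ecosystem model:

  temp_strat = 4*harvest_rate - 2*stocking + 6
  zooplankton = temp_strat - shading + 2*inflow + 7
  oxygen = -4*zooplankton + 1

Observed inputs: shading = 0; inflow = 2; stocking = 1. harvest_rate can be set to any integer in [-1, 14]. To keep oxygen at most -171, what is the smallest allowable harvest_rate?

harvest_rate = 7

Substituting into the temp_strat equation gives temp_strat = 4*harvest_rate + 4.
Substituting into the zooplankton equation gives zooplankton = 4*harvest_rate + 15.
oxygen becomes -16*harvest_rate - 59.
Require -16*harvest_rate - 59 ≤ -171, so harvest_rate ≥ 7.
The smallest integer in [-1, 14] satisfying this is 7.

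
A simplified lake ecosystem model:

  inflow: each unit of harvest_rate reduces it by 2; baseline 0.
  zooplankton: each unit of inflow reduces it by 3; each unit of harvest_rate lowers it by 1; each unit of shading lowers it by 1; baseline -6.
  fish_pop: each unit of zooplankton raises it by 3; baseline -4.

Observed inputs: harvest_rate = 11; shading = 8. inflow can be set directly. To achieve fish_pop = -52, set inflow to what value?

Intervening on inflow fixes its value directly, overriding its dependence on harvest_rate.
Substituting into the zooplankton equation gives zooplankton = -3*inflow - 25.
This gives fish_pop = -9*inflow - 79.
Solve -9*inflow - 79 = -52: inflow = (-52 + 79) / -9 = -3.

inflow = -3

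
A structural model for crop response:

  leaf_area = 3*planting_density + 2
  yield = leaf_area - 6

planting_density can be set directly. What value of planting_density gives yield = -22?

Substituting into the yield equation gives yield = 3*planting_density - 4.
Solve 3*planting_density - 4 = -22: planting_density = (-22 + 4) / 3 = -6.

planting_density = -6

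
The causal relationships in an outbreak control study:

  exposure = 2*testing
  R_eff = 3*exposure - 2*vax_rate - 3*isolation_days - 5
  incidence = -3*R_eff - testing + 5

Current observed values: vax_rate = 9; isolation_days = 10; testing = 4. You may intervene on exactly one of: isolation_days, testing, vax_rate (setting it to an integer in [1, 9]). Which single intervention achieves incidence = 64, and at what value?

set vax_rate = 5

Intervening on isolation_days: incidence = 9*isolation_days - 2. Reaching 64 requires isolation_days = 22/3, not an integer.
Intervening on testing: incidence = -19*testing + 164. Reaching 64 requires testing = 100/19, not an integer.
Intervening on vax_rate: with other inputs at their observed values, incidence = 6*vax_rate + 34. Solving for 64 gives vax_rate = 5, within [1, 9].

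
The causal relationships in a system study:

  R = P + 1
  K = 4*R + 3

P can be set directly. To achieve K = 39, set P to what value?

P = 8

Substituting into the K equation gives K = 4*P + 7.
Solve 4*P + 7 = 39: P = (39 - 7) / 4 = 8.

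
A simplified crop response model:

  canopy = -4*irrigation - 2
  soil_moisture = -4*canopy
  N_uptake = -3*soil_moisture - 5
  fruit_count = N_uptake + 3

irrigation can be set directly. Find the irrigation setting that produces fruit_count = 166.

irrigation = -4

Substituting into the soil_moisture equation gives soil_moisture = 16*irrigation + 8.
Substituting into the N_uptake equation gives N_uptake = -48*irrigation - 29.
This gives fruit_count = -48*irrigation - 26.
Solve -48*irrigation - 26 = 166: irrigation = (166 + 26) / -48 = -4.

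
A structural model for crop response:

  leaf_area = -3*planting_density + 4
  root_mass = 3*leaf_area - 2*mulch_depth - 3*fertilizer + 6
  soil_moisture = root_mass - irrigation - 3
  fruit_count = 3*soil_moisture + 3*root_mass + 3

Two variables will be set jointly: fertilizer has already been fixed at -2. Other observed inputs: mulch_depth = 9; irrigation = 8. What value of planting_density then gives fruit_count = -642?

With fertilizer held at -2:
Substituting into the root_mass equation gives root_mass = -9*planting_density + 6.
Substituting into the soil_moisture equation gives soil_moisture = -9*planting_density - 5.
This gives fruit_count = -54*planting_density + 6.
Solve -54*planting_density + 6 = -642: planting_density = (-642 - 6) / -54 = 12.

planting_density = 12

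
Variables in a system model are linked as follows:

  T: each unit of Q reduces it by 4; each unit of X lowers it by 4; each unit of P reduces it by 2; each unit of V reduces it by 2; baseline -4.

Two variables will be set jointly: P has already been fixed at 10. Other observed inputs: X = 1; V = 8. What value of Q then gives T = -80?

With P held at 10:
Substituting into the T equation gives T = -4*Q - 44.
Solve -4*Q - 44 = -80: Q = (-80 + 44) / -4 = 9.

Q = 9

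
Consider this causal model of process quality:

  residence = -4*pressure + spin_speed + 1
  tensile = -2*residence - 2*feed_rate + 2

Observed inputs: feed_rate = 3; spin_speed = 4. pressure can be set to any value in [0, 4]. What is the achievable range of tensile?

Substituting into the residence equation gives residence = -4*pressure + 5.
tensile becomes 8*pressure - 14.
Linear in pressure, so extremes are at the endpoints: pressure = 0 gives tensile = -14; pressure = 4 gives tensile = 18.

-14 to 18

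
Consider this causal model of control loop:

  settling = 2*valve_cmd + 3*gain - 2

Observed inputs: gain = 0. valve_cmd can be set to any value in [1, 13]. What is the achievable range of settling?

Substituting into the settling equation gives settling = 2*valve_cmd - 2.
Linear in valve_cmd, so extremes are at the endpoints: valve_cmd = 1 gives settling = 0; valve_cmd = 13 gives settling = 24.

0 to 24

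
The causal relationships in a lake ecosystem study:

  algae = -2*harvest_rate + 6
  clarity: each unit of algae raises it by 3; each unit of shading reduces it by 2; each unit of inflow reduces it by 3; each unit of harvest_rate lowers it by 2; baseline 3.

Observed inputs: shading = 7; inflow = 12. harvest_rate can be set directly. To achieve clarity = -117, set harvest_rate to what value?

harvest_rate = 11

Substituting into the clarity equation gives clarity = -8*harvest_rate - 29.
Solve -8*harvest_rate - 29 = -117: harvest_rate = (-117 + 29) / -8 = 11.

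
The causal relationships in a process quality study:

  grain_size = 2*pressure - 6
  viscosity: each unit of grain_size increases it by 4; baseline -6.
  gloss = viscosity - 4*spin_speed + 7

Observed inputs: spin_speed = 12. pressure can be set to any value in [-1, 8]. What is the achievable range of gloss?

-79 to -7

Substituting into the viscosity equation gives viscosity = 8*pressure - 30.
Substituting into the gloss equation gives gloss = 8*pressure - 71.
Linear in pressure, so extremes are at the endpoints: pressure = -1 gives gloss = -79; pressure = 8 gives gloss = -7.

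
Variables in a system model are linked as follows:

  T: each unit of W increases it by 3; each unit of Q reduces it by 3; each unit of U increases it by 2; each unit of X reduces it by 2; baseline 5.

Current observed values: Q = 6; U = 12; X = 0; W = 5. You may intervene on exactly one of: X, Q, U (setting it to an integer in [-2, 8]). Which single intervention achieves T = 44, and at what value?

set Q = 0

Intervening on X: T = -2*X + 26. Reaching 44 requires X = -9, outside [-2, 8].
Intervening on Q: with other inputs at their observed values, T = -3*Q + 44. Solving for 44 gives Q = 0, within [-2, 8].
Intervening on U: T = 2*U + 2. Reaching 44 requires U = 21, outside [-2, 8].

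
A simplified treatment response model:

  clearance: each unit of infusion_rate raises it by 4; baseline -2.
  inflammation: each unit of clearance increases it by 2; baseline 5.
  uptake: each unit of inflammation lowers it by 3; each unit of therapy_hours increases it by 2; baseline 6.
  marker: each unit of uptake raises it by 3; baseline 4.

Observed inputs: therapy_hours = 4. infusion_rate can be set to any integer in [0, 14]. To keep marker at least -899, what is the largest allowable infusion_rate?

Substituting into the inflammation equation gives inflammation = 8*infusion_rate + 1.
This gives uptake = -24*infusion_rate + 11.
This gives marker = -72*infusion_rate + 37.
Require -72*infusion_rate + 37 ≥ -899, so infusion_rate ≤ 13.
The largest integer in [0, 14] satisfying this is 13.

infusion_rate = 13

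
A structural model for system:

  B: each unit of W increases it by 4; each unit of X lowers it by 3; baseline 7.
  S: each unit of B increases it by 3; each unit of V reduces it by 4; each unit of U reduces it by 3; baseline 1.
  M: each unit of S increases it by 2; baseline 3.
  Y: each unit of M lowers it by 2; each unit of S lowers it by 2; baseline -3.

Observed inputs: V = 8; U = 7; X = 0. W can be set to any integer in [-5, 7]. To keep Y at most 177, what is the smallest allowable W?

Substituting into the B equation gives B = 4*W + 7.
S becomes 12*W - 31.
So M = 24*W - 59.
Substituting into the Y equation gives Y = -72*W + 177.
Require -72*W + 177 ≤ 177, so W ≥ 0.
The smallest integer in [-5, 7] satisfying this is 0.

W = 0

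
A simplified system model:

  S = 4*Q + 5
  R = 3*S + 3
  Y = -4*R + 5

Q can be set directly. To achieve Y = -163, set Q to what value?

Substituting into the R equation gives R = 12*Q + 18.
So Y = -48*Q - 67.
Solve -48*Q - 67 = -163: Q = (-163 + 67) / -48 = 2.

Q = 2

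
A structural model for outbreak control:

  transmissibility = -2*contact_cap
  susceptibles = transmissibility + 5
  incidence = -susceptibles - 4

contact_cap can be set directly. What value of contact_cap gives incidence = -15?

Substituting into the susceptibles equation gives susceptibles = -2*contact_cap + 5.
Substituting into the incidence equation gives incidence = 2*contact_cap - 9.
Solve 2*contact_cap - 9 = -15: contact_cap = (-15 + 9) / 2 = -3.

contact_cap = -3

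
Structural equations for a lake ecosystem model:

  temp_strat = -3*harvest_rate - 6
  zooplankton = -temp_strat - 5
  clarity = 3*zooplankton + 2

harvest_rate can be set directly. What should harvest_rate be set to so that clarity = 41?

Substituting into the zooplankton equation gives zooplankton = 3*harvest_rate + 1.
clarity becomes 9*harvest_rate + 5.
Solve 9*harvest_rate + 5 = 41: harvest_rate = (41 - 5) / 9 = 4.

harvest_rate = 4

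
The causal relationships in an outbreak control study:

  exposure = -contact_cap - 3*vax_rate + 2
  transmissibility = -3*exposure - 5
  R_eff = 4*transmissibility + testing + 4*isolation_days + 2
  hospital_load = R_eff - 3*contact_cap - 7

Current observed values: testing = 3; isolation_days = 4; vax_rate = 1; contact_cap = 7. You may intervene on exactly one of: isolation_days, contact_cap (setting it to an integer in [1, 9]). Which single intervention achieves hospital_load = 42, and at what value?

Intervening on isolation_days: hospital_load = 4*isolation_days + 53. Reaching 42 requires isolation_days = -11/4, not an integer.
Intervening on contact_cap: with other inputs at their observed values, hospital_load = 9*contact_cap + 6. Solving for 42 gives contact_cap = 4, within [1, 9].

set contact_cap = 4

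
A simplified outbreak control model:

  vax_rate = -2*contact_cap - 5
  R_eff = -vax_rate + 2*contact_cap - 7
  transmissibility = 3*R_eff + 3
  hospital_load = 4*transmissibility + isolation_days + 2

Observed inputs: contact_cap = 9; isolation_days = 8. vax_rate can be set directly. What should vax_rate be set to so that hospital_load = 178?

Intervening on vax_rate fixes its value directly, overriding its dependence on contact_cap.
Substituting into the R_eff equation gives R_eff = -vax_rate + 11.
Substituting into the transmissibility equation gives transmissibility = -3*vax_rate + 36.
Substituting into the hospital_load equation gives hospital_load = -12*vax_rate + 154.
Solve -12*vax_rate + 154 = 178: vax_rate = (178 - 154) / -12 = -2.

vax_rate = -2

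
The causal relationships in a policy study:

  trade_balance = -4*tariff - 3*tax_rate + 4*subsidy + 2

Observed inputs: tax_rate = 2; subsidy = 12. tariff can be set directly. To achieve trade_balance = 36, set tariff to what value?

Substituting into the trade_balance equation gives trade_balance = -4*tariff + 44.
Solve -4*tariff + 44 = 36: tariff = (36 - 44) / -4 = 2.

tariff = 2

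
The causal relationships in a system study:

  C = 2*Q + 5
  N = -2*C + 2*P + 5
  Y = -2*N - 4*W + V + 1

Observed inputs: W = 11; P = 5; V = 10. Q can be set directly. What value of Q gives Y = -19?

Substituting into the N equation gives N = -4*Q + 5.
So Y = 8*Q - 43.
Solve 8*Q - 43 = -19: Q = (-19 + 43) / 8 = 3.

Q = 3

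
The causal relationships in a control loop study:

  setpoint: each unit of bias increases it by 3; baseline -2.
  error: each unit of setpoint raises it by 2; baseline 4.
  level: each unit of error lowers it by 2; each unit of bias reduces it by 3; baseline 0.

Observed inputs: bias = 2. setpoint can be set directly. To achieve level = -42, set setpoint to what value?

setpoint = 7

Intervening on setpoint fixes its value directly, overriding its dependence on bias.
Substituting into the level equation gives level = -4*setpoint - 14.
Solve -4*setpoint - 14 = -42: setpoint = (-42 + 14) / -4 = 7.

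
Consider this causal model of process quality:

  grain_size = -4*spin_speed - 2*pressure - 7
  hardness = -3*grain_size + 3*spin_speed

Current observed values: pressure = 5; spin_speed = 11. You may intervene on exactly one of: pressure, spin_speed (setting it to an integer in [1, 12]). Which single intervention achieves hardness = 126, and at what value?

Intervening on pressure: hardness = 6*pressure + 186. Reaching 126 requires pressure = -10, outside [1, 12].
Intervening on spin_speed: with other inputs at their observed values, hardness = 15*spin_speed + 51. Solving for 126 gives spin_speed = 5, within [1, 12].

set spin_speed = 5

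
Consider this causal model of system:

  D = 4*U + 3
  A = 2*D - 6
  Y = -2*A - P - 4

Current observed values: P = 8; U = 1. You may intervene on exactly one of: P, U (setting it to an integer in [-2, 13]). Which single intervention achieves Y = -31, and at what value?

Intervening on P: with other inputs at their observed values, Y = -P - 20. Solving for -31 gives P = 11, within [-2, 13].
Intervening on U: Y = -16*U - 12. Reaching -31 requires U = 19/16, not an integer.

set P = 11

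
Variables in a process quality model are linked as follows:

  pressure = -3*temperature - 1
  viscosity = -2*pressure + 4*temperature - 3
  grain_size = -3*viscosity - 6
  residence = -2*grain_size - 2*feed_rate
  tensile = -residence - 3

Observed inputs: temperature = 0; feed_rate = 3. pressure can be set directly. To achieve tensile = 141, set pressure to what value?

pressure = 11

Intervening on pressure fixes its value directly, overriding its dependence on temperature.
Substituting into the viscosity equation gives viscosity = -2*pressure - 3.
Substituting into the grain_size equation gives grain_size = 6*pressure + 3.
residence becomes -12*pressure - 12.
So tensile = 12*pressure + 9.
Solve 12*pressure + 9 = 141: pressure = (141 - 9) / 12 = 11.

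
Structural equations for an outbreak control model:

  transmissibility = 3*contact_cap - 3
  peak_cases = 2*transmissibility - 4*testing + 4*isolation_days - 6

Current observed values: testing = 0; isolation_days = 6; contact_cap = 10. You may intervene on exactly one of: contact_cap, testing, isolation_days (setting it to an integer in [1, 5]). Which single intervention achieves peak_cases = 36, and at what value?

Intervening on contact_cap: with other inputs at their observed values, peak_cases = 6*contact_cap + 12. Solving for 36 gives contact_cap = 4, within [1, 5].
Intervening on testing: peak_cases = -4*testing + 72. Reaching 36 requires testing = 9, outside [1, 5].
Intervening on isolation_days: peak_cases = 4*isolation_days + 48. Reaching 36 requires isolation_days = -3, outside [1, 5].

set contact_cap = 4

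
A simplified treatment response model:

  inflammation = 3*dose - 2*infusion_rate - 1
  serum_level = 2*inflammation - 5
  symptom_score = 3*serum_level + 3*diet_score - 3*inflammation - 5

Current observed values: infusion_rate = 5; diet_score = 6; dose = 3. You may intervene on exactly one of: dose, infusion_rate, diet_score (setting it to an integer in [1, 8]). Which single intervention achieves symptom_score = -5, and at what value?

set diet_score = 7

Intervening on dose: symptom_score = 9*dose - 35. Reaching -5 requires dose = 10/3, not an integer.
Intervening on infusion_rate: symptom_score = -6*infusion_rate + 22. Reaching -5 requires infusion_rate = 9/2, not an integer.
Intervening on diet_score: with other inputs at their observed values, symptom_score = 3*diet_score - 26. Solving for -5 gives diet_score = 7, within [1, 8].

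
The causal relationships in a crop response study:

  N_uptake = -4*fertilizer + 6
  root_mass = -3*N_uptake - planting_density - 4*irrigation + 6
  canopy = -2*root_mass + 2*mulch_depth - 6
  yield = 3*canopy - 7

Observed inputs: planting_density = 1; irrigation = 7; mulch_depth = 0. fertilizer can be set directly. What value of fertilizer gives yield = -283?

Substituting into the root_mass equation gives root_mass = 12*fertilizer - 41.
Substituting into the canopy equation gives canopy = -24*fertilizer + 76.
This gives yield = -72*fertilizer + 221.
Solve -72*fertilizer + 221 = -283: fertilizer = (-283 - 221) / -72 = 7.

fertilizer = 7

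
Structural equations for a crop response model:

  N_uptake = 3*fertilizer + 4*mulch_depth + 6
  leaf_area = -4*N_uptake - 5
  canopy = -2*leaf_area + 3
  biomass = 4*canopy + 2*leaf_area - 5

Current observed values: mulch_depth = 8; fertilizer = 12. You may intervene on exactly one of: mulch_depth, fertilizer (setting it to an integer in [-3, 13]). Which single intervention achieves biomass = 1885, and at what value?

Intervening on mulch_depth: biomass = 96*mulch_depth + 1045. Reaching 1885 requires mulch_depth = 35/4, not an integer.
Intervening on fertilizer: with other inputs at their observed values, biomass = 72*fertilizer + 949. Solving for 1885 gives fertilizer = 13, within [-3, 13].

set fertilizer = 13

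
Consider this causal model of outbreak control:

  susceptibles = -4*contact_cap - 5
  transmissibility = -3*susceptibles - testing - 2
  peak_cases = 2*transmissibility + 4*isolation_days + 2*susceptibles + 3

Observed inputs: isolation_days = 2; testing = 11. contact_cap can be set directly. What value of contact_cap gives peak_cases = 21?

Substituting into the transmissibility equation gives transmissibility = 12*contact_cap + 2.
Substituting into the peak_cases equation gives peak_cases = 16*contact_cap + 5.
Solve 16*contact_cap + 5 = 21: contact_cap = (21 - 5) / 16 = 1.

contact_cap = 1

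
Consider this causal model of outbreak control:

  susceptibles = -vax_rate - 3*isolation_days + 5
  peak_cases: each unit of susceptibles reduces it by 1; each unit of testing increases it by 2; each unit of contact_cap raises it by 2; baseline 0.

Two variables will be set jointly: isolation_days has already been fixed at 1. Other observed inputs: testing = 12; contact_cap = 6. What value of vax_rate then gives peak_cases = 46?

With isolation_days held at 1:
Substituting into the susceptibles equation gives susceptibles = -vax_rate + 2.
This gives peak_cases = vax_rate + 34.
Solve vax_rate + 34 = 46: vax_rate = (46 - 34) / 1 = 12.

vax_rate = 12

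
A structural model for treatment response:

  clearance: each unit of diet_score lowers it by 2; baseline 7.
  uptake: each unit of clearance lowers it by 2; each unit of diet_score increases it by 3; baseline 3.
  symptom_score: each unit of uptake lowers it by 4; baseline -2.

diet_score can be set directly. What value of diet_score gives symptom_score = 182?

Substituting into the uptake equation gives uptake = 7*diet_score - 11.
So symptom_score = -28*diet_score + 42.
Solve -28*diet_score + 42 = 182: diet_score = (182 - 42) / -28 = -5.

diet_score = -5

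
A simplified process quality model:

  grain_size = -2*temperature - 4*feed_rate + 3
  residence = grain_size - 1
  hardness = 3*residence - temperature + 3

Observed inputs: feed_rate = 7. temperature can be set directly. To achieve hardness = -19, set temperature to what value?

temperature = -8

Substituting into the grain_size equation gives grain_size = -2*temperature - 25.
Substituting into the residence equation gives residence = -2*temperature - 26.
hardness becomes -7*temperature - 75.
Solve -7*temperature - 75 = -19: temperature = (-19 + 75) / -7 = -8.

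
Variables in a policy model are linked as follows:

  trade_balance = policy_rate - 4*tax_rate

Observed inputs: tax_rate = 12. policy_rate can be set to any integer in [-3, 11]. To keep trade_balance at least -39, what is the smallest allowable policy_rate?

Substituting into the trade_balance equation gives trade_balance = policy_rate - 48.
Require policy_rate - 48 ≥ -39, so policy_rate ≥ 9.
The smallest integer in [-3, 11] satisfying this is 9.

policy_rate = 9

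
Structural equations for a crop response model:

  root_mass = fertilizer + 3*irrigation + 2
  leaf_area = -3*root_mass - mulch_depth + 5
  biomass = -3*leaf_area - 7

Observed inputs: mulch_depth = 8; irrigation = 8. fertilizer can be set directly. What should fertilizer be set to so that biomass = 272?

fertilizer = 4

Substituting into the root_mass equation gives root_mass = fertilizer + 26.
Substituting into the leaf_area equation gives leaf_area = -3*fertilizer - 81.
Substituting into the biomass equation gives biomass = 9*fertilizer + 236.
Solve 9*fertilizer + 236 = 272: fertilizer = (272 - 236) / 9 = 4.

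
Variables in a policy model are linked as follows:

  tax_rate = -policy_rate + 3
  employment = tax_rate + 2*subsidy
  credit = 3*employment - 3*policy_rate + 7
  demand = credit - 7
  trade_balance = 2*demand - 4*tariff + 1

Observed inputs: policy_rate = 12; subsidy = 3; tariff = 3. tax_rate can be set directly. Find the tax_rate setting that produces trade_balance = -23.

tax_rate = 4

Intervening on tax_rate fixes its value directly, overriding its dependence on policy_rate.
Substituting into the employment equation gives employment = tax_rate + 6.
So credit = 3*tax_rate - 11.
Substituting into the demand equation gives demand = 3*tax_rate - 18.
Substituting into the trade_balance equation gives trade_balance = 6*tax_rate - 47.
Solve 6*tax_rate - 47 = -23: tax_rate = (-23 + 47) / 6 = 4.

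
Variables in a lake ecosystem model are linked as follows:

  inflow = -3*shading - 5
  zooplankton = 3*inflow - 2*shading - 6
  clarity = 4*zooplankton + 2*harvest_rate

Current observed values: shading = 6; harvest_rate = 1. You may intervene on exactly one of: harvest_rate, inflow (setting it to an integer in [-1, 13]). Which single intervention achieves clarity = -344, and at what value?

set harvest_rate = 2

Intervening on harvest_rate: with other inputs at their observed values, clarity = 2*harvest_rate - 348. Solving for -344 gives harvest_rate = 2, within [-1, 13].
Intervening on inflow: clarity = 12*inflow - 70. Reaching -344 requires inflow = -137/6, not an integer.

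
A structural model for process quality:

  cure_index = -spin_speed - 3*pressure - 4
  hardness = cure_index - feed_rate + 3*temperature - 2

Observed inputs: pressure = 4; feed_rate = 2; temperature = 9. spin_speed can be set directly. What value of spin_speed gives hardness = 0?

Substituting into the cure_index equation gives cure_index = -spin_speed - 16.
So hardness = -spin_speed + 7.
Solve -spin_speed + 7 = 0: spin_speed = (0 - 7) / -1 = 7.

spin_speed = 7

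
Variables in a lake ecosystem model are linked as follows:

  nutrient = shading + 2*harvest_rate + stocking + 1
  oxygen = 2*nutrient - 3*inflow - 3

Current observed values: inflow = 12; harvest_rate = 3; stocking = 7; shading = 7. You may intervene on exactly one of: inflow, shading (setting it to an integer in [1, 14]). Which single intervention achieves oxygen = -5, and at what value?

Intervening on inflow: oxygen = -3*inflow + 39. Reaching -5 requires inflow = 44/3, not an integer.
Intervening on shading: with other inputs at their observed values, oxygen = 2*shading - 11. Solving for -5 gives shading = 3, within [1, 14].

set shading = 3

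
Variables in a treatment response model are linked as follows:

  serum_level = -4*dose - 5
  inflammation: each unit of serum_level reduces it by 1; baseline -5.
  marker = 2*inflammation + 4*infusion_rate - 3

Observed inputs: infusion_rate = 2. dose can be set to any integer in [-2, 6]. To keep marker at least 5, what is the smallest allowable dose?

Substituting into the inflammation equation gives inflammation = 4*dose.
So marker = 8*dose + 5.
Require 8*dose + 5 ≥ 5, so dose ≥ 0.
The smallest integer in [-2, 6] satisfying this is 0.

dose = 0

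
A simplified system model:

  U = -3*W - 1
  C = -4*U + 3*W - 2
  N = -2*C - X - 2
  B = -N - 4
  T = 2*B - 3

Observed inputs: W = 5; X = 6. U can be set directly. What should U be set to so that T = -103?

U = 10

Intervening on U fixes its value directly, overriding its dependence on W.
Substituting into the C equation gives C = -4*U + 13.
Substituting into the N equation gives N = 8*U - 34.
B becomes -8*U + 30.
Substituting into the T equation gives T = -16*U + 57.
Solve -16*U + 57 = -103: U = (-103 - 57) / -16 = 10.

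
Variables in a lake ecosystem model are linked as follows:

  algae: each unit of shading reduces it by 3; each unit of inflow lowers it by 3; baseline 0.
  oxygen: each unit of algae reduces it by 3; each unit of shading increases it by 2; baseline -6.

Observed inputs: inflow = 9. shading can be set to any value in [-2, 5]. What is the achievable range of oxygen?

Substituting into the algae equation gives algae = -3*shading - 27.
oxygen becomes 11*shading + 75.
Linear in shading, so extremes are at the endpoints: shading = -2 gives oxygen = 53; shading = 5 gives oxygen = 130.

53 to 130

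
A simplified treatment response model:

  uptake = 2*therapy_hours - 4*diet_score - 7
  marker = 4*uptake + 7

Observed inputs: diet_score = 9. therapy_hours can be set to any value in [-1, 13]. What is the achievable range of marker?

Substituting into the uptake equation gives uptake = 2*therapy_hours - 43.
Substituting into the marker equation gives marker = 8*therapy_hours - 165.
Linear in therapy_hours, so extremes are at the endpoints: therapy_hours = -1 gives marker = -173; therapy_hours = 13 gives marker = -61.

-173 to -61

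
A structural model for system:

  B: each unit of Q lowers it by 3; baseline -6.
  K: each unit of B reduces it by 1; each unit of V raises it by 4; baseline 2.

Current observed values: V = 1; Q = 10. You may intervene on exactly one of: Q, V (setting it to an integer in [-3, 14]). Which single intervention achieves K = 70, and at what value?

Intervening on Q: K = 3*Q + 12. Reaching 70 requires Q = 58/3, not an integer.
Intervening on V: with other inputs at their observed values, K = 4*V + 38. Solving for 70 gives V = 8, within [-3, 14].

set V = 8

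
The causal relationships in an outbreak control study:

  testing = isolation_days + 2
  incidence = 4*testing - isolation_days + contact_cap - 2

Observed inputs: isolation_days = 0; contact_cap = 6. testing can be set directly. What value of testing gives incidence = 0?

testing = -1

Intervening on testing fixes its value directly, overriding its dependence on isolation_days.
Substituting into the incidence equation gives incidence = 4*testing + 4.
Solve 4*testing + 4 = 0: testing = (0 - 4) / 4 = -1.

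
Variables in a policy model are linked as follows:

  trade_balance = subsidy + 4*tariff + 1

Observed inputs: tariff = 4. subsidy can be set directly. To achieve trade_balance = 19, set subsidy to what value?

Substituting into the trade_balance equation gives trade_balance = subsidy + 17.
Solve subsidy + 17 = 19: subsidy = (19 - 17) / 1 = 2.

subsidy = 2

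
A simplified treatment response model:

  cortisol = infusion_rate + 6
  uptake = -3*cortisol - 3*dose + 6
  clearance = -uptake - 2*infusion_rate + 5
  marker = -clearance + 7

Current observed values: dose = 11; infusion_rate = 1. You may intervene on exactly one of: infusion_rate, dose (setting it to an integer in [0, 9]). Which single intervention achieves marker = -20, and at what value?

Intervening on infusion_rate: marker = -infusion_rate - 43. Reaching -20 requires infusion_rate = -23, outside [0, 9].
Intervening on dose: with other inputs at their observed values, marker = -3*dose - 11. Solving for -20 gives dose = 3, within [0, 9].

set dose = 3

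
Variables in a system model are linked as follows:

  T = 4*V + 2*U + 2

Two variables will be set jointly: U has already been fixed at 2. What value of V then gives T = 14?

With U held at 2:
Substituting into the T equation gives T = 4*V + 6.
Solve 4*V + 6 = 14: V = (14 - 6) / 4 = 2.

V = 2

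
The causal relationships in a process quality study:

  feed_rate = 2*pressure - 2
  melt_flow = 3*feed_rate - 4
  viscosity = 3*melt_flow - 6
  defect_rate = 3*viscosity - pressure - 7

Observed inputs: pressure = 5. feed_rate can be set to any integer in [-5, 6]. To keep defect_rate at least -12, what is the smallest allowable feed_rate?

Intervening on feed_rate fixes its value directly, overriding its dependence on pressure.
Substituting into the viscosity equation gives viscosity = 9*feed_rate - 18.
So defect_rate = 27*feed_rate - 66.
Require 27*feed_rate - 66 ≥ -12, so feed_rate ≥ 2.
The smallest integer in [-5, 6] satisfying this is 2.

feed_rate = 2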